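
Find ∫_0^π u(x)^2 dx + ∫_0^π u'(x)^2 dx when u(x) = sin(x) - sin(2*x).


||u||_{H^1(0,π)}^2 = 7*π/2

u'(x) = cos(x) - 2*cos(2*x).
Expand u² and (u')² and integrate term by term on (0, π), using: for integers n ≥ 1, ∫_0^π sin²(nx) dx = ∫_0^π cos²(nx) dx = π/2; for n ≠ n', ∫_0^π sin(nx)sin(n'x) dx = ∫_0^π cos(nx)cos(n'x) dx = 0; and by product-to-sum, ∫_0^π sin(nx)cos(n'x) dx = ½∫_0^π [sin((n+n')x) + sin((n−n')x)] dx, which is 0 when n+n' is even and 2n/(n²−n'²) when n+n' is odd (it need not vanish on (0, π)).
  u² squared terms: (-1)²·∫sin(2x)² dx = 1·π/2 = π/2;  (1)²·∫sin(x)² dx = 1·π/2 = π/2.
  u² cross terms: 2·(-1)·(1)·∫sin(2x)·sin(x) dx = -2·(0) = 0.
  So ∫_0^π u² dx = π/2 + π/2 + 0 = π.
  (u')² squared terms: (-2)²·∫cos(2x)² dx = 4·π/2 = 2*π;  (1)²·∫cos(x)² dx = 1·π/2 = π/2.
  (u')² cross terms: 2·(-2)·(1)·∫cos(2x)·cos(x) dx = -4·(0) = 0.
  So ∫_0^π (u')² dx = 2*π + π/2 + 0 = 5*π/2.
||u||_{H^1}^2 = (π) + (5*π/2) = 7*π/2.


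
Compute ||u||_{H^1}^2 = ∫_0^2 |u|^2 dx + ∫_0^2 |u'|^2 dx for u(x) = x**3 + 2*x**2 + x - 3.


||u||_{H^1}^2 = 2088/7

The H^1 norm (squared) on an interval (0, L) is
  ||u||_{H^1}^2 = ∫_0^L u(x)^2 dx + ∫_0^L u'(x)^2 dx.
Compute u'(x) = 3*x**2 + 4*x + 1.
Then u(x)^2 = x**6 + 4*x**5 + 6*x**4 - 2*x**3 - 11*x**2 - 6*x + 9 and u'(x)^2 = 9*x**4 + 24*x**3 + 22*x**2 + 8*x + 1.
Integrate each monomial from 0 to 2 using ∫_0^2 c·x^n dx = c·2^(n+1)/(n+1):
  ∫_0^2 u(x)^2 dx = ∫_0^2 (x^6 + 4*x^5 + 6*x^4 - 2*x^3 - 11*x^2 - 6*x + 9) dx. Term by term:
    ∫_0^2 x^6 dx = 128/7;  ∫_0^2 4*x^5 dx = 128/3;  ∫_0^2 6*x^4 dx = 192/5;
    ∫_0^2 -2*x^3 dx = -8;  ∫_0^2 -11*x^2 dx = -88/3;  ∫_0^2 -6*x dx = -12;
    ∫_0^2 9 dx = 18.
  Sum: 128/7 + 128/3 + 192/5 − 8 − 88/3 − 12 + 18 = 7142/105.
  ∫_0^2 u'(x)^2 dx = ∫_0^2 (9*x^4 + 24*x^3 + 22*x^2 + 8*x + 1) dx. Term by term:
    ∫_0^2 9*x^4 dx = 288/5;  ∫_0^2 24*x^3 dx = 96;  ∫_0^2 22*x^2 dx = 176/3;
    ∫_0^2 8*x dx = 16;  ∫_0^2 1 dx = 2.
  Sum: 288/5 + 96 + 176/3 + 16 + 2 = 3454/15.
Adding: ||u||_{H^1}^2 = 7142/105 + 3454/15 = 2088/7.


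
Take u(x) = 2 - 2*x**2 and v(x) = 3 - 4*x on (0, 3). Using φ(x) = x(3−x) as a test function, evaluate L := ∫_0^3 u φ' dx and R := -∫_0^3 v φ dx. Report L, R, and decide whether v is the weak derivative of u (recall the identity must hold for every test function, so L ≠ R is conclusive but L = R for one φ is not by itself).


LHS = 27, RHS = 27/2. No, v is not the weak derivative of u.

u(x) = 2 - 2*x**2, classical derivative u'(x) = -4*x.
φ(x) = x(3−x), so φ'(x) = 3 - 2*x.
Note φ(0) = φ(3) = 0, so the boundary term u·φ vanishes.
LHS = ∫_0^3 u(x) φ'(x) dx = ∫_0^3 (4*x^3 - 6*x^2 - 4*x + 6) dx. Term by term:
  ∫_0^3 4*x^3 dx = 81;  ∫_0^3 -6*x^2 dx = -54;  ∫_0^3 -4*x dx = -18;
  ∫_0^3 6 dx = 18.
Sum: 81 − 54 − 18 + 18 = 27.
So LHS = 27.
∫_0^3 v(x) φ(x) dx = ∫_0^3 (4*x^3 - 15*x^2 + 9*x) dx. Term by term:
  ∫_0^3 4*x^3 dx = 81;  ∫_0^3 -15*x^2 dx = -135;  ∫_0^3 9*x dx = 81/2.
Sum: 81 − 135 + 81/2 = -27/2.
So RHS = -∫_0^3 v(x) φ(x) dx = 27/2.
LHS − RHS = 27/2 ≠ 0, so the identity fails.
(For a valid weak derivative the identity must hold for EVERY test function, in particular this one. The failure shows v is NOT the weak derivative of u.)
Correct weak derivative would be u'(x) = -4*x.


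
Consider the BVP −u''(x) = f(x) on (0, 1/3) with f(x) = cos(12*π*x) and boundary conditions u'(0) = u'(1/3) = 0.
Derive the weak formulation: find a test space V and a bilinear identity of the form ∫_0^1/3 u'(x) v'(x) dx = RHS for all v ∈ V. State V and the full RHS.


V = H^1(0, 1/3) (no boundary constraint on v; u is determined up to an additive constant); weak form: ∫_0^1/3 u'v' dx = ∫_0^1/3 (cos(12*π*x)) v dx for all v ∈ V.

Multiply both sides by a test function v and integrate from 0 to 1/3:
  ∫_0^1/3 −u''(x) v(x) dx = ∫_0^1/3 f(x) v(x) dx.
Integrate the LHS by parts once:
  ∫_0^1/3 −u'' v dx = −[u'(x) v(x)]_0^1/3 + ∫_0^1/3 u'(x) v'(x) dx.
Thus ∫_0^1/3 u'(x) v'(x) dx = ∫_0^1/3 f(x) v(x) dx + [u'(x) v(x)]_0^1/3.
Choose V so that boundary terms are either known or forced to vanish.
u has homogeneous Neumann: u'(0) = u'(1/3) = 0. So [u' v]_0^1/3 = 0·v(1/3) − 0·v(0) = 0 for any v; take V = H^1(0, 1/3).
Weak formulation: find u (satisfying any essential BC) such that ∫_0^1/3 u'(x) v'(x) dx = ∫_0^1/3 f v dx for all v ∈ V (homogeneous Neumann, so boundary terms vanish).
Substituting f(x) = cos(12*π*x), the right-hand side is ∫_0^1/3 (cos(12*π*x)) v dx.
Compatibility check (pure Neumann): taking v ≡ 1 ∈ V gives 0 = ∫_0^1/3 f dx + (0) − (0), i.e. ∫_0^1/3 f dx must equal u'(0) − u'(1/3) = 0. Indeed ∫_0^1/3 (cos(12*π*x)) dx = 0, so the data are compatible. The solution is then unique only up to an additive constant (fix it e.g. by requiring ∫_0^1/3 u dx = 0).


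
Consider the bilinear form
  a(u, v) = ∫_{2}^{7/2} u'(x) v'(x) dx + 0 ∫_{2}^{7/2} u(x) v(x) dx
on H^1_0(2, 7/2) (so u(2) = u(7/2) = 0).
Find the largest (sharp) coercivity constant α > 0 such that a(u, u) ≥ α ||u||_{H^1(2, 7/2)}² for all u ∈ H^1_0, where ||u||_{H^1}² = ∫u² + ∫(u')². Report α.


α = 4*π^2/(9 + 4*π^2)

Coercivity of a(·,·) on H^1_0(2, 7/2) means a(u, u) ≥ α ||u||_{H^1}² for every u ∈ H^1_0.
The interval has length L = 3/2, and Poincaré/coercivity depend only on L. Here a(u, u) = ∫(u')² + (0)·∫u².
Here c = 0, so a(u,u) = ∫(u')² alone. The condition a(u,u) ≥ α||u||_{H^1}² reads (1−α)∫(u')² ≥ (α−c)∫u². Any admissible α is ≤ 1 (rapidly oscillating u have ∫u²/∫(u')² → 0), and α = 1 would force 0 ≥ (1−c)∫u², impossible since c < 1; so 1−α > 0. By the sharp Poincaré inequality on H^1_0 of an interval of length L, ∫(u')² ≥ (π/L)²∫u² with equality for the first sine mode sin(π(x−x₀)/L) (x₀ the left endpoint), so the inequality holds for all u iff (1−α)(π/L)² ≥ α − c, i.e. α ≤ ((π/L)² + c)/((π/L)² + 1) = (1 + c(L/π)²)/(1 + (L/π)²). (Direct route, valid since c ≤ 0: Poincaré gives c∫u² ≥ c(L/π)²∫(u')², so a(u,u) ≥ (1 + c(L/π)²)∫(u')², while ||u||_{H^1}² ≤ (1 + (L/π)²)∫(u')²; dividing yields the same α.) With (π/L)² = 4*π^2/9 and c = 0, the largest admissible constant is α = ((π/L)² + c)/((π/L)² + 1).
Simplifying, α = 4*π^2/(9 + 4*π^2).


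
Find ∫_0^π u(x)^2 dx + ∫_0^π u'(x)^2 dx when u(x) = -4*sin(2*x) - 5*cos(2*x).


||u||_{H^1(0,π)}^2 = 205*π/2

u'(x) = 10*sin(2*x) - 8*cos(2*x).
Expand u² and (u')² and integrate term by term on (0, π), using: for integers n ≥ 1, ∫_0^π sin²(nx) dx = ∫_0^π cos²(nx) dx = π/2; for n ≠ n', ∫_0^π sin(nx)sin(n'x) dx = ∫_0^π cos(nx)cos(n'x) dx = 0; and by product-to-sum, ∫_0^π sin(nx)cos(n'x) dx = ½∫_0^π [sin((n+n')x) + sin((n−n')x)] dx, which is 0 when n+n' is even and 2n/(n²−n'²) when n+n' is odd (it need not vanish on (0, π)).
  u² squared terms: (-5)²·∫cos(2x)² dx = 25·π/2 = 25*π/2;  (-4)²·∫sin(2x)² dx = 16·π/2 = 8*π.
  u² cross terms: 2·(-5)·(-4)·∫cos(2x)·sin(2x) dx = 40·(0) = 0.
  So ∫_0^π u² dx = 25*π/2 + 8*π + 0 = 41*π/2.
  (u')² squared terms: (-8)²·∫cos(2x)² dx = 64·π/2 = 32*π;  (10)²·∫sin(2x)² dx = 100·π/2 = 50*π.
  (u')² cross terms: 2·(-8)·(10)·∫cos(2x)·sin(2x) dx = -160·(0) = 0.
  So ∫_0^π (u')² dx = 32*π + 50*π + 0 = 82*π.
||u||_{H^1}^2 = (41*π/2) + (82*π) = 205*π/2.


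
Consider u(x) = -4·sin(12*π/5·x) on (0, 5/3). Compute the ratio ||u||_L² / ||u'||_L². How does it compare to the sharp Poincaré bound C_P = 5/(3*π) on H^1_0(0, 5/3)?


||u||_L² / ||u'||_L² = 5/(12*π) < C_P = 5/(3*π).

u(x) = -4·sin(12*π/5·x), so u'(x) = -48*π*cos(12*π*x/5)/5.
Writing u(x) = A·sin(kπx/L) with A = -4 and k = 4, use ∫_0^L sin²(kπx/L) dx = L/2 and ∫_0^L cos²(kπx/L) dx = L/2.
u² = 16·sin²(12*π/5·x) and (u')² = 2304*π^2/25·cos²(12*π/5·x), and each of sin², cos² integrates to L/2 = 5/6 over (0, 5/3).
∫_0^5/3 u² dx = 40/3, so ||u||_L² = 2*sqrt(30)/3.
∫_0^5/3 (u')² dx = 384*π^2/5, so ||u'||_L² = 8*sqrt(30)*π/5.
Ratio ||u||_L² / ||u'||_L² = 5/(12*π).
Sharp Poincaré constant on H^1_0(0, 5/3) is C_P = L/π = 5/(3*π), achieved by sin(3*π/5·x).
This is the k = 4 harmonic; the ratio L/(kπ) is strictly less than C_P = L/π, consistent with the sharp inequality ||u||_L² ≤ C_P ||u'||_L².


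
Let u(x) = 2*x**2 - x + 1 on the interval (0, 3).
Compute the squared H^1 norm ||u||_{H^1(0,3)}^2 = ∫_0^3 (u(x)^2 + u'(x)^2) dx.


||u||_{H^1}^2 = 1317/5

The H^1 norm (squared) on an interval (0, L) is
  ||u||_{H^1}^2 = ∫_0^L u(x)^2 dx + ∫_0^L u'(x)^2 dx.
Compute u'(x) = 4*x - 1.
Then u(x)^2 = 4*x**4 - 4*x**3 + 5*x**2 - 2*x + 1 and u'(x)^2 = 16*x**2 - 8*x + 1.
Integrate each monomial from 0 to 3 using ∫_0^3 c·x^n dx = c·3^(n+1)/(n+1):
  ∫_0^3 u(x)^2 dx = ∫_0^3 (4*x^4 - 4*x^3 + 5*x^2 - 2*x + 1) dx. Term by term:
    ∫_0^3 4*x^4 dx = 972/5;  ∫_0^3 -4*x^3 dx = -81;  ∫_0^3 5*x^2 dx = 45;
    ∫_0^3 -2*x dx = -9;  ∫_0^3 1 dx = 3.
  Sum: 972/5 − 81 + 45 − 9 + 3 = 762/5.
  ∫_0^3 u'(x)^2 dx = ∫_0^3 (16*x^2 - 8*x + 1) dx. Term by term:
    ∫_0^3 16*x^2 dx = 144;  ∫_0^3 -8*x dx = -36;  ∫_0^3 1 dx = 3.
  Sum: 144 − 36 + 3 = 111.
Adding: ||u||_{H^1}^2 = 762/5 + 111 = 1317/5.


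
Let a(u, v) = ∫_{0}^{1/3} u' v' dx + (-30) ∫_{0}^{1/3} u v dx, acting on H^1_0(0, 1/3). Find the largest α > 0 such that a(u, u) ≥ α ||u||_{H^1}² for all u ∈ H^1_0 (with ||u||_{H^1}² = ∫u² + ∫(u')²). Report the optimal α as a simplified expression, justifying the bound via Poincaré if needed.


α = 3*(-10 + 3*π^2)/(1 + 9*π^2)

Coercivity of a(·,·) on H^1_0(0, 1/3) means a(u, u) ≥ α ||u||_{H^1}² for every u ∈ H^1_0.
The interval has length L = 1/3, and Poincaré/coercivity depend only on L. Here a(u, u) = ∫(u')² + (-30)·∫u².
Here c = -30 < 0 with |c| < (π/L)² = 9*π^2, so coercivity still holds. The condition a(u,u) ≥ α||u||_{H^1}² reads (1−α)∫(u')² ≥ (α−c)∫u². Any admissible α is ≤ 1 (rapidly oscillating u have ∫u²/∫(u')² → 0), and α = 1 would force 0 ≥ (1−c)∫u², impossible since c < 1; so 1−α > 0. By the sharp Poincaré inequality on H^1_0 of an interval of length L, ∫(u')² ≥ (π/L)²∫u² with equality for the first sine mode sin(π(x−x₀)/L) (x₀ the left endpoint), so the inequality holds for all u iff (1−α)(π/L)² ≥ α − c, i.e. α ≤ ((π/L)² + c)/((π/L)² + 1) = (1 + c(L/π)²)/(1 + (L/π)²). (Direct route, valid since c ≤ 0: Poincaré gives c∫u² ≥ c(L/π)²∫(u')², so a(u,u) ≥ (1 + c(L/π)²)∫(u')², while ||u||_{H^1}² ≤ (1 + (L/π)²)∫(u')²; dividing yields the same α.) With (π/L)² = 9*π^2 and c = -30, the largest admissible constant is α = ((π/L)² + c)/((π/L)² + 1).
Simplifying, α = 3*(-10 + 3*π^2)/(1 + 9*π^2).


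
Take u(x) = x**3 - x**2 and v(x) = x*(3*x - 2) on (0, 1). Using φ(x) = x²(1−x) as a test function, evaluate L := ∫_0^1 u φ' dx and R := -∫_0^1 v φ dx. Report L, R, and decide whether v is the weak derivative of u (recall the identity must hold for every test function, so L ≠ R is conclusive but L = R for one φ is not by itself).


LHS = 0, RHS = 0. Yes, v = u' weakly.

u(x) = x**3 - x**2, classical derivative u'(x) = 3*x**2 - 2*x.
φ(x) = x²(1−x), so φ'(x) = x*(2 - 3*x).
Note φ(0) = φ(1) = 0, so the boundary term u·φ vanishes.
LHS = ∫_0^1 u(x) φ'(x) dx = ∫_0^1 (-3*x^5 + 5*x^4 - 2*x^3) dx. Term by term:
  ∫_0^1 -3*x^5 dx = -1/2;  ∫_0^1 5*x^4 dx = 1;  ∫_0^1 -2*x^3 dx = -1/2.
Sum: -1/2 + 1 − 1/2 = 0.
So LHS = 0.
∫_0^1 v(x) φ(x) dx = ∫_0^1 (-3*x^5 + 5*x^4 - 2*x^3) dx. Term by term:
  ∫_0^1 -3*x^5 dx = -1/2;  ∫_0^1 5*x^4 dx = 1;  ∫_0^1 -2*x^3 dx = -1/2.
Sum: -1/2 + 1 − 1/2 = 0.
So RHS = -∫_0^1 v(x) φ(x) dx = 0.
LHS = RHS, so the identity holds for this test φ.
Moreover u is smooth here and v(x) = u'(x) = 3*x**2 - 2*x pointwise, so the identity holds for every test function. Hence v is the weak derivative of u.


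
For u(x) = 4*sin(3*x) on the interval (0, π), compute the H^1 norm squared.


||u||_{H^1(0,π)}^2 = 80*π

u'(x) = 12*cos(3*x).
Expand u² and (u')² and integrate term by term on (0, π), using: for integers n ≥ 1, ∫_0^π sin²(nx) dx = ∫_0^π cos²(nx) dx = π/2; for n ≠ n', ∫_0^π sin(nx)sin(n'x) dx = ∫_0^π cos(nx)cos(n'x) dx = 0; and by product-to-sum, ∫_0^π sin(nx)cos(n'x) dx = ½∫_0^π [sin((n+n')x) + sin((n−n')x)] dx, which is 0 when n+n' is even and 2n/(n²−n'²) when n+n' is odd (it need not vanish on (0, π)).
  u² squared terms: (4)²·∫sin(3x)² dx = 16·π/2 = 8*π.
  So ∫_0^π u² dx = 8*π.
  (u')² squared terms: (12)²·∫cos(3x)² dx = 144·π/2 = 72*π.
  So ∫_0^π (u')² dx = 72*π.
||u||_{H^1}^2 = (8*π) + (72*π) = 80*π.


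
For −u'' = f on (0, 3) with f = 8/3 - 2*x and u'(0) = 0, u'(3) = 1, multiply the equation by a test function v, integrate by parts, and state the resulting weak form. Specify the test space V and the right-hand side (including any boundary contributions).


V = H^1(0, 3) (v unrestricted at boundary; u is determined up to an additive constant); weak form: ∫_0^3 u'v' dx = ∫_0^3 (8/3 - 2*x) v dx + v(3) for all v ∈ V.

Multiply both sides by a test function v and integrate from 0 to 3:
  ∫_0^3 −u''(x) v(x) dx = ∫_0^3 f(x) v(x) dx.
Integrate the LHS by parts once:
  ∫_0^3 −u'' v dx = −[u'(x) v(x)]_0^3 + ∫_0^3 u'(x) v'(x) dx.
Thus ∫_0^3 u'(x) v'(x) dx = ∫_0^3 f(x) v(x) dx + [u'(x) v(x)]_0^3.
Choose V so that boundary terms are either known or forced to vanish.
u has inhomogeneous Neumann u'(0) = 0, u'(3) = 1. [u' v]_0^3 = (1)·v(3) − (0)·v(0) = v(3). Take V = H^1(0, 3); boundary term becomes part of RHS.
Weak formulation: find u (satisfying any essential BC) such that ∫_0^3 u'(x) v'(x) dx = ∫_0^3 f v dx + v(3) for all v ∈ V (Neumann data are natural BCs: they enter the RHS as boundary terms).
Substituting f(x) = 8/3 - 2*x, the right-hand side is ∫_0^3 (8/3 - 2*x) v dx + v(3).
Compatibility check (pure Neumann): taking v ≡ 1 ∈ V gives 0 = ∫_0^3 f dx + (1) − (0), i.e. ∫_0^3 f dx must equal u'(0) − u'(3) = -1. Indeed ∫_0^3 (8/3 - 2*x) dx = -1, so the data are compatible. The solution is then unique only up to an additive constant (fix it e.g. by requiring ∫_0^3 u dx = 0).


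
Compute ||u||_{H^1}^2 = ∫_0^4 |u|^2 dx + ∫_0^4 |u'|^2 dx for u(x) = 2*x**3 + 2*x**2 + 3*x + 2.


||u||_{H^1}^2 = 3321908/105

The H^1 norm (squared) on an interval (0, L) is
  ||u||_{H^1}^2 = ∫_0^L u(x)^2 dx + ∫_0^L u'(x)^2 dx.
Compute u'(x) = 6*x**2 + 4*x + 3.
Then u(x)^2 = 4*x**6 + 8*x**5 + 16*x**4 + 20*x**3 + 17*x**2 + 12*x + 4 and u'(x)^2 = 36*x**4 + 48*x**3 + 52*x**2 + 24*x + 9.
Integrate each monomial from 0 to 4 using ∫_0^4 c·x^n dx = c·4^(n+1)/(n+1):
  ∫_0^4 u(x)^2 dx = ∫_0^4 (4*x^6 + 8*x^5 + 16*x^4 + 20*x^3 + 17*x^2 + 12*x + 4) dx. Term by term:
    ∫_0^4 4*x^6 dx = 65536/7;  ∫_0^4 8*x^5 dx = 16384/3;  ∫_0^4 16*x^4 dx = 16384/5;
    ∫_0^4 20*x^3 dx = 1280;  ∫_0^4 17*x^2 dx = 1088/3;  ∫_0^4 12*x dx = 96;
    ∫_0^4 4 dx = 16.
  Sum: 65536/7 + 16384/3 + 16384/5 + 1280 + 1088/3 + 96 + 16 = 694928/35.
  ∫_0^4 u'(x)^2 dx = ∫_0^4 (36*x^4 + 48*x^3 + 52*x^2 + 24*x + 9) dx. Term by term:
    ∫_0^4 36*x^4 dx = 36864/5;  ∫_0^4 48*x^3 dx = 3072;  ∫_0^4 52*x^2 dx = 3328/3;
    ∫_0^4 24*x dx = 192;  ∫_0^4 9 dx = 36.
  Sum: 36864/5 + 3072 + 3328/3 + 192 + 36 = 176732/15.
Adding: ||u||_{H^1}^2 = 694928/35 + 176732/15 = 3321908/105.


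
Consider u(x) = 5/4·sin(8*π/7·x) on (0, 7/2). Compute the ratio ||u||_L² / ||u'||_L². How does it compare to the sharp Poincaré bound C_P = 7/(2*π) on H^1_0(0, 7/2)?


||u||_L² / ||u'||_L² = 7/(8*π) < C_P = 7/(2*π).

u(x) = 5/4·sin(8*π/7·x), so u'(x) = 10*π*cos(8*π*x/7)/7.
Writing u(x) = A·sin(kπx/L) with A = 5/4 and k = 4, use ∫_0^L sin²(kπx/L) dx = L/2 and ∫_0^L cos²(kπx/L) dx = L/2.
u² = 25/16·sin²(8*π/7·x) and (u')² = 100*π^2/49·cos²(8*π/7·x), and each of sin², cos² integrates to L/2 = 7/4 over (0, 7/2).
∫_0^7/2 u² dx = 175/64, so ||u||_L² = 5*sqrt(7)/8.
∫_0^7/2 (u')² dx = 25*π^2/7, so ||u'||_L² = 5*sqrt(7)*π/7.
Ratio ||u||_L² / ||u'||_L² = 7/(8*π).
Sharp Poincaré constant on H^1_0(0, 7/2) is C_P = L/π = 7/(2*π), achieved by sin(2*π/7·x).
This is the k = 4 harmonic; the ratio L/(kπ) is strictly less than C_P = L/π, consistent with the sharp inequality ||u||_L² ≤ C_P ||u'||_L².


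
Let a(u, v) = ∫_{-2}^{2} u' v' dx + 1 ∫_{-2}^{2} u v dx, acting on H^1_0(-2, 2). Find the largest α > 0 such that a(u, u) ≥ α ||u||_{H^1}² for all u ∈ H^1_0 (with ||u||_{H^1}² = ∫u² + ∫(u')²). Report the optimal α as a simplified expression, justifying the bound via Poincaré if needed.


α = 1

Coercivity of a(·,·) on H^1_0(-2, 2) means a(u, u) ≥ α ||u||_{H^1}² for every u ∈ H^1_0.
The interval has length L = 4, and Poincaré/coercivity depend only on L. Here a(u, u) = ∫(u')² + (1)·∫u².
Here c = 1 ≥ 1, so a(u,u) = ∫(u')² + c∫u² ≥ ∫(u')² + ∫u² = ||u||_{H^1}², i.e. α = 1 works. No larger α is possible: a(u,u) ≥ α||u||_{H^1}² means (1−α)∫(u')² ≥ (α−c)∫u², and for the modes u_n = sin(nπ(x−x₀)/L) (x₀ the left endpoint) one has ∫u_n²/∫(u_n')² = (L/(nπ))² → 0, so a(u_n,u_n)/||u_n||_{H^1}² → 1. Hence the optimal constant is α = 1.
Therefore α = 1.


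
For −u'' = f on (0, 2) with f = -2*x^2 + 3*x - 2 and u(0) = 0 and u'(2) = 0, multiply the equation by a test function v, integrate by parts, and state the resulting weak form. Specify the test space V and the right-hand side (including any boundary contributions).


V = {v ∈ H^1(0, 2) : v(0) = 0} (test functions vanish at x = 0 where u is specified); weak form: ∫_0^2 u'v' dx = ∫_0^2 (-2*x^2 + 3*x - 2) v dx for all v ∈ V.

Multiply both sides by a test function v and integrate from 0 to 2:
  ∫_0^2 −u''(x) v(x) dx = ∫_0^2 f(x) v(x) dx.
Integrate the LHS by parts once:
  ∫_0^2 −u'' v dx = −[u'(x) v(x)]_0^2 + ∫_0^2 u'(x) v'(x) dx.
Thus ∫_0^2 u'(x) v'(x) dx = ∫_0^2 f(x) v(x) dx + [u'(x) v(x)]_0^2.
Choose V so that boundary terms are either known or forced to vanish.
Mixed BC: u(0) = 0 (Dirichlet) and u'(2) = 0 (Neumann). Define V = {v ∈ H^1(0, 2) : v(0) = 0}. Then [u' v]_0^2 = u'(2)·v(2) − u'(0)·0 = 0.
Weak formulation: find u (satisfying any essential BC) such that ∫_0^2 u'(x) v'(x) dx = ∫_0^2 f v dx for all v ∈ V (Dirichlet at 0 absorbed into V; the Neumann datum at x = 2 is zero, so no boundary term remains).
Substituting f(x) = -2*x^2 + 3*x - 2, the right-hand side is ∫_0^2 (-2*x^2 + 3*x - 2) v dx.


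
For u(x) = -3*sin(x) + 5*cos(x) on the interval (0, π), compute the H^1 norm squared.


||u||_{H^1(0,π)}^2 = 34*π

u'(x) = -5*sin(x) - 3*cos(x).
Expand u² and (u')² and integrate term by term on (0, π), using: for integers n ≥ 1, ∫_0^π sin²(nx) dx = ∫_0^π cos²(nx) dx = π/2; for n ≠ n', ∫_0^π sin(nx)sin(n'x) dx = ∫_0^π cos(nx)cos(n'x) dx = 0; and by product-to-sum, ∫_0^π sin(nx)cos(n'x) dx = ½∫_0^π [sin((n+n')x) + sin((n−n')x)] dx, which is 0 when n+n' is even and 2n/(n²−n'²) when n+n' is odd (it need not vanish on (0, π)).
  u² squared terms: (-3)²·∫sin(x)² dx = 9·π/2 = 9*π/2;  (5)²·∫cos(x)² dx = 25·π/2 = 25*π/2.
  u² cross terms: 2·(-3)·(5)·∫sin(x)·cos(x) dx = -30·(0) = 0.
  So ∫_0^π u² dx = 9*π/2 + 25*π/2 + 0 = 17*π.
  (u')² squared terms: (-5)²·∫sin(x)² dx = 25·π/2 = 25*π/2;  (-3)²·∫cos(x)² dx = 9·π/2 = 9*π/2.
  (u')² cross terms: 2·(-5)·(-3)·∫sin(x)·cos(x) dx = 30·(0) = 0.
  So ∫_0^π (u')² dx = 25*π/2 + 9*π/2 + 0 = 17*π.
||u||_{H^1}^2 = (17*π) + (17*π) = 34*π.


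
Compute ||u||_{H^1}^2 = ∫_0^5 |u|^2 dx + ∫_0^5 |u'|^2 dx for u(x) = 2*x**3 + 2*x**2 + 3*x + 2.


||u||_{H^1}^2 = 2351815/21

The H^1 norm (squared) on an interval (0, L) is
  ||u||_{H^1}^2 = ∫_0^L u(x)^2 dx + ∫_0^L u'(x)^2 dx.
Compute u'(x) = 6*x**2 + 4*x + 3.
Then u(x)^2 = 4*x**6 + 8*x**5 + 16*x**4 + 20*x**3 + 17*x**2 + 12*x + 4 and u'(x)^2 = 36*x**4 + 48*x**3 + 52*x**2 + 24*x + 9.
Integrate each monomial from 0 to 5 using ∫_0^5 c·x^n dx = c·5^(n+1)/(n+1):
  ∫_0^5 u(x)^2 dx = ∫_0^5 (4*x^6 + 8*x^5 + 16*x^4 + 20*x^3 + 17*x^2 + 12*x + 4) dx. Term by term:
    ∫_0^5 4*x^6 dx = 312500/7;  ∫_0^5 8*x^5 dx = 62500/3;  ∫_0^5 16*x^4 dx = 10000;
    ∫_0^5 20*x^3 dx = 3125;  ∫_0^5 17*x^2 dx = 2125/3;  ∫_0^5 12*x dx = 150;
    ∫_0^5 4 dx = 20.
  Sum: 312500/7 + 62500/3 + 10000 + 3125 + 2125/3 + 150 + 20 = 1669070/21.
  ∫_0^5 u'(x)^2 dx = ∫_0^5 (36*x^4 + 48*x^3 + 52*x^2 + 24*x + 9) dx. Term by term:
    ∫_0^5 36*x^4 dx = 22500;  ∫_0^5 48*x^3 dx = 7500;  ∫_0^5 52*x^2 dx = 6500/3;
    ∫_0^5 24*x dx = 300;  ∫_0^5 9 dx = 45.
  Sum: 22500 + 7500 + 6500/3 + 300 + 45 = 97535/3.
Adding: ||u||_{H^1}^2 = 1669070/21 + 97535/3 = 2351815/21.


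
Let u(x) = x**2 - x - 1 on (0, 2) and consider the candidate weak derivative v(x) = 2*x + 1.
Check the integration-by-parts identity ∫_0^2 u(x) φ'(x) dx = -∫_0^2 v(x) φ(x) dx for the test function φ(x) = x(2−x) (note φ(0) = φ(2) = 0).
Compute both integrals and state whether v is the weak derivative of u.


LHS = -4/3, RHS = -4. No, v is not the weak derivative of u.

u(x) = x**2 - x - 1, classical derivative u'(x) = 2*x - 1.
φ(x) = x(2−x), so φ'(x) = 2 - 2*x.
Note φ(0) = φ(2) = 0, so the boundary term u·φ vanishes.
LHS = ∫_0^2 u(x) φ'(x) dx = ∫_0^2 (-2*x^3 + 4*x^2 - 2) dx. Term by term:
  ∫_0^2 -2*x^3 dx = -8;  ∫_0^2 4*x^2 dx = 32/3;  ∫_0^2 -2 dx = -4.
Sum: -8 + 32/3 − 4 = -4/3.
So LHS = -4/3.
∫_0^2 v(x) φ(x) dx = ∫_0^2 (-2*x^3 + 3*x^2 + 2*x) dx. Term by term:
  ∫_0^2 -2*x^3 dx = -8;  ∫_0^2 3*x^2 dx = 8;  ∫_0^2 2*x dx = 4.
Sum: -8 + 8 + 4 = 4.
So RHS = -∫_0^2 v(x) φ(x) dx = -4.
LHS − RHS = 8/3 ≠ 0, so the identity fails.
(For a valid weak derivative the identity must hold for EVERY test function, in particular this one. The failure shows v is NOT the weak derivative of u.)
Correct weak derivative would be u'(x) = 2*x - 1.


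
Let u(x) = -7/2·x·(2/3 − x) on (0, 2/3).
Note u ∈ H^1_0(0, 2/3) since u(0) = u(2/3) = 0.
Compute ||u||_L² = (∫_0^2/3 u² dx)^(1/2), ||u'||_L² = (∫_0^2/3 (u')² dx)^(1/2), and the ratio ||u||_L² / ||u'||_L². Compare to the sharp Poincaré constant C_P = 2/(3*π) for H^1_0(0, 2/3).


||u||_L² / ||u'||_L² = sqrt(10)/15 < C_P = 2/(3*π).

u(x) = -7/2·x·(2/3 − x), so u'(x) = 7*x - 7/3.
u(x) = -7/2·x·(2/3 − x) vanishes at x = 0 and x = 2/3, so u ∈ H^1_0(0, 2/3). Differentiate via the product rule and integrate the resulting polynomials term by term.
  ∫_0^2/3 u² dx = ∫_0^2/3 (49*x^4/4 - 49*x^3/3 + 49*x^2/9) dx. Term by term:
    ∫_0^2/3 49*x^4/4 dx = 392/1215;  ∫_0^2/3 -49*x^3/3 dx = -196/243;  ∫_0^2/3 49*x^2/9 dx = 392/729.
  Sum: 392/1215 − 196/243 + 392/729 = 196/3645.
  ∫_0^2/3 (u')² dx = ∫_0^2/3 (49*x^2 - 98*x/3 + 49/9) dx. Term by term:
    ∫_0^2/3 49*x^2 dx = 392/81;  ∫_0^2/3 -98*x/3 dx = -196/27;  ∫_0^2/3 49/9 dx = 98/27.
  Sum: 392/81 − 196/27 + 98/27 = 98/81.
∫_0^2/3 u² dx = 196/3645, so ||u||_L² = 14*sqrt(5)/135.
∫_0^2/3 (u')² dx = 98/81, so ||u'||_L² = 7*sqrt(2)/9.
Ratio ||u||_L² / ||u'||_L² = sqrt(10)/15.
Sharp Poincaré constant on H^1_0(0, 2/3) is C_P = L/π = 2/(3*π), achieved by sin(3*π/2·x).
A polynomial bump cannot attain the sharp Poincaré constant (only the first sine eigenfunction does), so the ratio is strictly less than C_P, consistent with ||u||_L² ≤ C_P ||u'||_L².


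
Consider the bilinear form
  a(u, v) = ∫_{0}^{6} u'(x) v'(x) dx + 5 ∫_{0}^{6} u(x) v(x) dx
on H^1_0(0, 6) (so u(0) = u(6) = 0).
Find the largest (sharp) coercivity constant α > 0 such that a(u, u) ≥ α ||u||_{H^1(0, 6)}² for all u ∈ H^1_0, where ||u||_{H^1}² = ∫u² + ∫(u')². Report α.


α = 1

Coercivity of a(·,·) on H^1_0(0, 6) means a(u, u) ≥ α ||u||_{H^1}² for every u ∈ H^1_0.
The interval has length L = 6, and Poincaré/coercivity depend only on L. Here a(u, u) = ∫(u')² + (5)·∫u².
Here c = 5 ≥ 1, so a(u,u) = ∫(u')² + c∫u² ≥ ∫(u')² + ∫u² = ||u||_{H^1}², i.e. α = 1 works. No larger α is possible: a(u,u) ≥ α||u||_{H^1}² means (1−α)∫(u')² ≥ (α−c)∫u², and for the modes u_n = sin(nπ(x−x₀)/L) (x₀ the left endpoint) one has ∫u_n²/∫(u_n')² = (L/(nπ))² → 0, so a(u_n,u_n)/||u_n||_{H^1}² → 1. Hence the optimal constant is α = 1.
Therefore α = 1.


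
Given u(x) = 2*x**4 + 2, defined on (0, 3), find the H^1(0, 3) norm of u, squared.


||u||_{H^1}^2 = 1020048/35

The H^1 norm (squared) on an interval (0, L) is
  ||u||_{H^1}^2 = ∫_0^L u(x)^2 dx + ∫_0^L u'(x)^2 dx.
Compute u'(x) = 8*x**3.
Then u(x)^2 = 4*x**8 + 8*x**4 + 4 and u'(x)^2 = 64*x**6.
Integrate each monomial from 0 to 3 using ∫_0^3 c·x^n dx = c·3^(n+1)/(n+1):
  ∫_0^3 u(x)^2 dx = ∫_0^3 (4*x^8 + 8*x^4 + 4) dx. Term by term:
    ∫_0^3 4*x^8 dx = 8748;  ∫_0^3 8*x^4 dx = 1944/5;  ∫_0^3 4 dx = 12.
  Sum: 8748 + 1944/5 + 12 = 45744/5.
  ∫_0^3 u'(x)^2 dx = ∫_0^3 (64*x^6) dx. Term by term:
    ∫_0^3 64*x^6 dx = 139968/7.
Adding: ||u||_{H^1}^2 = 45744/5 + 139968/7 = 1020048/35.


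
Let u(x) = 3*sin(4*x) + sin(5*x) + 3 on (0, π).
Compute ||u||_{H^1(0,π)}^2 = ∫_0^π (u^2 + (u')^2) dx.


||u||_{H^1(0,π)}^2 = 12/5 + 197*π/2

u'(x) = 12*cos(4*x) + 5*cos(5*x).
Expand u² and (u')² and integrate term by term on (0, π), using: for integers n ≥ 1, ∫_0^π sin²(nx) dx = ∫_0^π cos²(nx) dx = π/2; for n ≠ n', ∫_0^π sin(nx)sin(n'x) dx = ∫_0^π cos(nx)cos(n'x) dx = 0; and by product-to-sum, ∫_0^π sin(nx)cos(n'x) dx = ½∫_0^π [sin((n+n')x) + sin((n−n')x)] dx, which is 0 when n+n' is even and 2n/(n²−n'²) when n+n' is odd (it need not vanish on (0, π)). For the constant mode: ∫_0^π 1 dx = π, ∫_0^π cos(nx) dx = 0, ∫_0^π sin(nx) dx = (1−(−1)^n)/n.
  u² squared terms: (3)²·∫1 dx = 9·π = 9*π;  (3)²·∫sin(4x)² dx = 9·π/2 = 9*π/2;  (1)²·∫sin(5x)² dx = 1·π/2 = π/2.
  u² cross terms: 2·(3)·(3)·∫1·sin(4x) dx = 18·(0) = 0;  2·(3)·(1)·∫1·sin(5x) dx = 6·(2/5) = 12/5;  2·(3)·(1)·∫sin(4x)·sin(5x) dx = 6·(0) = 0.
  So ∫_0^π u² dx = 9*π + 9*π/2 + π/2 + 0 + 12/5 + 0 = 12/5 + 14*π.
  (u')² squared terms: (5)²·∫cos(5x)² dx = 25·π/2 = 25*π/2;  (12)²·∫cos(4x)² dx = 144·π/2 = 72*π.
  (u')² cross terms: 2·(5)·(12)·∫cos(5x)·cos(4x) dx = 120·(0) = 0.
  So ∫_0^π (u')² dx = 25*π/2 + 72*π + 0 = 169*π/2.
||u||_{H^1}^2 = (12/5 + 14*π) + (169*π/2) = 12/5 + 197*π/2.


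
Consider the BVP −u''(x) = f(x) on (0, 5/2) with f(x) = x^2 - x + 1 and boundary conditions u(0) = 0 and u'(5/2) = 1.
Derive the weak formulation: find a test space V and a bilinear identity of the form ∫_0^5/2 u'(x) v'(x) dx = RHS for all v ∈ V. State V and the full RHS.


V = {v ∈ H^1(0, 5/2) : v(0) = 0} (test functions vanish at x = 0 where u is specified); weak form: ∫_0^5/2 u'v' dx = ∫_0^5/2 (x^2 - x + 1) v dx + v(5/2) for all v ∈ V.

Multiply both sides by a test function v and integrate from 0 to 5/2:
  ∫_0^5/2 −u''(x) v(x) dx = ∫_0^5/2 f(x) v(x) dx.
Integrate the LHS by parts once:
  ∫_0^5/2 −u'' v dx = −[u'(x) v(x)]_0^5/2 + ∫_0^5/2 u'(x) v'(x) dx.
Thus ∫_0^5/2 u'(x) v'(x) dx = ∫_0^5/2 f(x) v(x) dx + [u'(x) v(x)]_0^5/2.
Choose V so that boundary terms are either known or forced to vanish.
Mixed BC: u(0) = 0 (Dirichlet) and u'(5/2) = 1 (Neumann). Define V = {v ∈ H^1(0, 5/2) : v(0) = 0}. Then [u' v]_0^5/2 = u'(5/2)·v(5/2) − u'(0)·0 = v(5/2).
Weak formulation: find u (satisfying any essential BC) such that ∫_0^5/2 u'(x) v'(x) dx = ∫_0^5/2 f v dx + v(5/2) for all v ∈ V (Dirichlet at 0 absorbed into V; Neumann datum at x = 5/2 contributes the boundary term).
Substituting f(x) = x^2 - x + 1, the right-hand side is ∫_0^5/2 (x^2 - x + 1) v dx + v(5/2).


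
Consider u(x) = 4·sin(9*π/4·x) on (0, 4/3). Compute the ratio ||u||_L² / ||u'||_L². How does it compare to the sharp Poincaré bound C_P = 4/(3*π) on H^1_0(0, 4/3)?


||u||_L² / ||u'||_L² = 4/(9*π) < C_P = 4/(3*π).

u(x) = 4·sin(9*π/4·x), so u'(x) = 9*π*cos(9*π*x/4).
Writing u(x) = A·sin(kπx/L) with A = 4 and k = 3, use ∫_0^L sin²(kπx/L) dx = L/2 and ∫_0^L cos²(kπx/L) dx = L/2.
u² = 16·sin²(9*π/4·x) and (u')² = 81*π^2·cos²(9*π/4·x), and each of sin², cos² integrates to L/2 = 2/3 over (0, 4/3).
∫_0^4/3 u² dx = 32/3, so ||u||_L² = 4*sqrt(6)/3.
∫_0^4/3 (u')² dx = 54*π^2, so ||u'||_L² = 3*sqrt(6)*π.
Ratio ||u||_L² / ||u'||_L² = 4/(9*π).
Sharp Poincaré constant on H^1_0(0, 4/3) is C_P = L/π = 4/(3*π), achieved by sin(3*π/4·x).
This is the k = 3 harmonic; the ratio L/(kπ) is strictly less than C_P = L/π, consistent with the sharp inequality ||u||_L² ≤ C_P ||u'||_L².


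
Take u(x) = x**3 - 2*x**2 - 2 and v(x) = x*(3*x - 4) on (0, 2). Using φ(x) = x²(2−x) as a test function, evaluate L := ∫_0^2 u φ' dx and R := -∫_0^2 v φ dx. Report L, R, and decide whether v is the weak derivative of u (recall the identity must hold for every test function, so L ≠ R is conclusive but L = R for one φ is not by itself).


LHS = 0, RHS = 0. Yes, v = u' weakly.

u(x) = x**3 - 2*x**2 - 2, classical derivative u'(x) = 3*x**2 - 4*x.
φ(x) = x²(2−x), so φ'(x) = x*(4 - 3*x).
Note φ(0) = φ(2) = 0, so the boundary term u·φ vanishes.
LHS = ∫_0^2 u(x) φ'(x) dx = ∫_0^2 (-3*x^5 + 10*x^4 - 8*x^3 + 6*x^2 - 8*x) dx. Term by term:
  ∫_0^2 -3*x^5 dx = -32;  ∫_0^2 10*x^4 dx = 64;  ∫_0^2 -8*x^3 dx = -32;
  ∫_0^2 6*x^2 dx = 16;  ∫_0^2 -8*x dx = -16.
Sum: -32 + 64 − 32 + 16 − 16 = 0.
So LHS = 0.
∫_0^2 v(x) φ(x) dx = ∫_0^2 (-3*x^5 + 10*x^4 - 8*x^3) dx. Term by term:
  ∫_0^2 -3*x^5 dx = -32;  ∫_0^2 10*x^4 dx = 64;  ∫_0^2 -8*x^3 dx = -32.
Sum: -32 + 64 − 32 = 0.
So RHS = -∫_0^2 v(x) φ(x) dx = 0.
LHS = RHS, so the identity holds for this test φ.
Moreover u is smooth here and v(x) = u'(x) = 3*x**2 - 4*x pointwise, so the identity holds for every test function. Hence v is the weak derivative of u.


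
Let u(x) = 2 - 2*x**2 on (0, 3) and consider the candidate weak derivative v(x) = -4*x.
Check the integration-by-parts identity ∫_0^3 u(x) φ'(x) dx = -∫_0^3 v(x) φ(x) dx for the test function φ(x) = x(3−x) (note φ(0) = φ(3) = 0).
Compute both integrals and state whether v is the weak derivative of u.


LHS = 27, RHS = 27. Yes, v = u' weakly.

u(x) = 2 - 2*x**2, classical derivative u'(x) = -4*x.
φ(x) = x(3−x), so φ'(x) = 3 - 2*x.
Note φ(0) = φ(3) = 0, so the boundary term u·φ vanishes.
LHS = ∫_0^3 u(x) φ'(x) dx = ∫_0^3 (4*x^3 - 6*x^2 - 4*x + 6) dx. Term by term:
  ∫_0^3 4*x^3 dx = 81;  ∫_0^3 -6*x^2 dx = -54;  ∫_0^3 -4*x dx = -18;
  ∫_0^3 6 dx = 18.
Sum: 81 − 54 − 18 + 18 = 27.
So LHS = 27.
∫_0^3 v(x) φ(x) dx = ∫_0^3 (4*x^3 - 12*x^2) dx. Term by term:
  ∫_0^3 4*x^3 dx = 81;  ∫_0^3 -12*x^2 dx = -108.
Sum: 81 − 108 = -27.
So RHS = -∫_0^3 v(x) φ(x) dx = 27.
LHS = RHS, so the identity holds for this test φ.
Moreover u is smooth here and v(x) = u'(x) = -4*x pointwise, so the identity holds for every test function. Hence v is the weak derivative of u.


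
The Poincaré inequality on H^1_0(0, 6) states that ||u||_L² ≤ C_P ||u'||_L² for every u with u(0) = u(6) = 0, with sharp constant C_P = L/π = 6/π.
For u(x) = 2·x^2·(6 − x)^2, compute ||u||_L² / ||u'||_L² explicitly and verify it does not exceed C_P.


||u||_L² / ||u'||_L² = sqrt(3) < C_P = 6/π.

u(x) = 2·x^2·(6 − x)^2, so u'(x) = 8*x*(x - 6)*(x - 3).
u(x) = 2·x^2·(6 − x)^2 vanishes at x = 0 and x = 6, so u ∈ H^1_0(0, 6). Differentiate via the product rule and integrate the resulting polynomials term by term.
  ∫_0^6 u² dx = ∫_0^6 (4*x^8 - 96*x^7 + 864*x^6 - 3456*x^5 + 5184*x^4) dx. Term by term:
    ∫_0^6 4*x^8 dx = 4478976;  ∫_0^6 -96*x^7 dx = -20155392;  ∫_0^6 864*x^6 dx = 241864704/7;
    ∫_0^6 -3456*x^5 dx = -26873856;  ∫_0^6 5184*x^4 dx = 40310784/5.
  Sum: 4478976 − 20155392 + 241864704/7 − 26873856 + 40310784/5 = 2239488/35.
  ∫_0^6 (u')² dx = ∫_0^6 (64*x^6 - 1152*x^5 + 7488*x^4 - 20736*x^3 + 20736*x^2) dx. Term by term:
    ∫_0^6 64*x^6 dx = 17915904/7;  ∫_0^6 -1152*x^5 dx = -8957952;  ∫_0^6 7488*x^4 dx = 58226688/5;
    ∫_0^6 -20736*x^3 dx = -6718464;  ∫_0^6 20736*x^2 dx = 1492992.
  Sum: 17915904/7 − 8957952 + 58226688/5 − 6718464 + 1492992 = 746496/35.
∫_0^6 u² dx = 2239488/35, so ||u||_L² = 864*sqrt(105)/35.
∫_0^6 (u')² dx = 746496/35, so ||u'||_L² = 864*sqrt(35)/35.
Ratio ||u||_L² / ||u'||_L² = sqrt(3).
Sharp Poincaré constant on H^1_0(0, 6) is C_P = L/π = 6/π, achieved by sin(π/6·x).
A polynomial bump cannot attain the sharp Poincaré constant (only the first sine eigenfunction does), so the ratio is strictly less than C_P, consistent with ||u||_L² ≤ C_P ||u'||_L².


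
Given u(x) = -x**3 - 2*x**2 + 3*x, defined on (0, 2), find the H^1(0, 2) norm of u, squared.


||u||_{H^1}^2 = 14954/105

The H^1 norm (squared) on an interval (0, L) is
  ||u||_{H^1}^2 = ∫_0^L u(x)^2 dx + ∫_0^L u'(x)^2 dx.
Compute u'(x) = -3*x**2 - 4*x + 3.
Then u(x)^2 = x**6 + 4*x**5 - 2*x**4 - 12*x**3 + 9*x**2 and u'(x)^2 = 9*x**4 + 24*x**3 - 2*x**2 - 24*x + 9.
Integrate each monomial from 0 to 2 using ∫_0^2 c·x^n dx = c·2^(n+1)/(n+1):
  ∫_0^2 u(x)^2 dx = ∫_0^2 (x^6 + 4*x^5 - 2*x^4 - 12*x^3 + 9*x^2) dx. Term by term:
    ∫_0^2 x^6 dx = 128/7;  ∫_0^2 4*x^5 dx = 128/3;  ∫_0^2 -2*x^4 dx = -64/5;
    ∫_0^2 -12*x^3 dx = -48;  ∫_0^2 9*x^2 dx = 24.
  Sum: 128/7 + 128/3 − 64/5 − 48 + 24 = 2536/105.
  ∫_0^2 u'(x)^2 dx = ∫_0^2 (9*x^4 + 24*x^3 - 2*x^2 - 24*x + 9) dx. Term by term:
    ∫_0^2 9*x^4 dx = 288/5;  ∫_0^2 24*x^3 dx = 96;  ∫_0^2 -2*x^2 dx = -16/3;
    ∫_0^2 -24*x dx = -48;  ∫_0^2 9 dx = 18.
  Sum: 288/5 + 96 − 16/3 − 48 + 18 = 1774/15.
Adding: ||u||_{H^1}^2 = 2536/105 + 1774/15 = 14954/105.


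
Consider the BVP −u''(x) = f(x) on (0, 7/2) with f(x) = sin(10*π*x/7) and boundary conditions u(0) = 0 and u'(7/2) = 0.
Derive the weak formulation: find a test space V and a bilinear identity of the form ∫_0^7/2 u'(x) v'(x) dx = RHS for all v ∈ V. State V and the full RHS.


V = {v ∈ H^1(0, 7/2) : v(0) = 0} (test functions vanish at x = 0 where u is specified); weak form: ∫_0^7/2 u'v' dx = ∫_0^7/2 (sin(10*π*x/7)) v dx for all v ∈ V.

Multiply both sides by a test function v and integrate from 0 to 7/2:
  ∫_0^7/2 −u''(x) v(x) dx = ∫_0^7/2 f(x) v(x) dx.
Integrate the LHS by parts once:
  ∫_0^7/2 −u'' v dx = −[u'(x) v(x)]_0^7/2 + ∫_0^7/2 u'(x) v'(x) dx.
Thus ∫_0^7/2 u'(x) v'(x) dx = ∫_0^7/2 f(x) v(x) dx + [u'(x) v(x)]_0^7/2.
Choose V so that boundary terms are either known or forced to vanish.
Mixed BC: u(0) = 0 (Dirichlet) and u'(7/2) = 0 (Neumann). Define V = {v ∈ H^1(0, 7/2) : v(0) = 0}. Then [u' v]_0^7/2 = u'(7/2)·v(7/2) − u'(0)·0 = 0.
Weak formulation: find u (satisfying any essential BC) such that ∫_0^7/2 u'(x) v'(x) dx = ∫_0^7/2 f v dx for all v ∈ V (Dirichlet at 0 absorbed into V; the Neumann datum at x = 7/2 is zero, so no boundary term remains).
Substituting f(x) = sin(10*π*x/7), the right-hand side is ∫_0^7/2 (sin(10*π*x/7)) v dx.


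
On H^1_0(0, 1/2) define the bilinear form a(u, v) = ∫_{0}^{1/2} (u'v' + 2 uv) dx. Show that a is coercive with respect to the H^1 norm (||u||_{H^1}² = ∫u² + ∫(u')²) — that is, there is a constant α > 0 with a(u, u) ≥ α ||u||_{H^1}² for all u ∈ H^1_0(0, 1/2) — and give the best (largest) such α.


α = 1

Coercivity of a(·,·) on H^1_0(0, 1/2) means a(u, u) ≥ α ||u||_{H^1}² for every u ∈ H^1_0.
The interval has length L = 1/2, and Poincaré/coercivity depend only on L. Here a(u, u) = ∫(u')² + (2)·∫u².
Here c = 2 ≥ 1, so a(u,u) = ∫(u')² + c∫u² ≥ ∫(u')² + ∫u² = ||u||_{H^1}², i.e. α = 1 works. No larger α is possible: a(u,u) ≥ α||u||_{H^1}² means (1−α)∫(u')² ≥ (α−c)∫u², and for the modes u_n = sin(nπ(x−x₀)/L) (x₀ the left endpoint) one has ∫u_n²/∫(u_n')² = (L/(nπ))² → 0, so a(u_n,u_n)/||u_n||_{H^1}² → 1. Hence the optimal constant is α = 1.
Therefore α = 1.


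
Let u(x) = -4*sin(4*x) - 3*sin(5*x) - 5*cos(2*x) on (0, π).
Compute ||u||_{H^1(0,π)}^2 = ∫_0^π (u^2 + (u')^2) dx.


||u||_{H^1(0,π)}^2 = 500/7 + 631*π/2

u'(x) = 10*sin(2*x) - 16*cos(4*x) - 15*cos(5*x).
Expand u² and (u')² and integrate term by term on (0, π), using: for integers n ≥ 1, ∫_0^π sin²(nx) dx = ∫_0^π cos²(nx) dx = π/2; for n ≠ n', ∫_0^π sin(nx)sin(n'x) dx = ∫_0^π cos(nx)cos(n'x) dx = 0; and by product-to-sum, ∫_0^π sin(nx)cos(n'x) dx = ½∫_0^π [sin((n+n')x) + sin((n−n')x)] dx, which is 0 when n+n' is even and 2n/(n²−n'²) when n+n' is odd (it need not vanish on (0, π)).
  u² squared terms: (-5)²·∫cos(2x)² dx = 25·π/2 = 25*π/2;  (-4)²·∫sin(4x)² dx = 16·π/2 = 8*π;  (-3)²·∫sin(5x)² dx = 9·π/2 = 9*π/2.
  u² cross terms: 2·(-5)·(-4)·∫cos(2x)·sin(4x) dx = 40·(0) = 0;  2·(-5)·(-3)·∫cos(2x)·sin(5x) dx = 30·(10/21) = 100/7;  2·(-4)·(-3)·∫sin(4x)·sin(5x) dx = 24·(0) = 0.
  So ∫_0^π u² dx = 25*π/2 + 8*π + 9*π/2 + 0 + 100/7 + 0 = 100/7 + 25*π.
  (u')² squared terms: (-16)²·∫cos(4x)² dx = 256·π/2 = 128*π;  (-15)²·∫cos(5x)² dx = 225·π/2 = 225*π/2;  (10)²·∫sin(2x)² dx = 100·π/2 = 50*π.
  (u')² cross terms: 2·(-16)·(-15)·∫cos(4x)·cos(5x) dx = 480·(0) = 0;  2·(-16)·(10)·∫cos(4x)·sin(2x) dx = -320·(0) = 0;  2·(-15)·(10)·∫cos(5x)·sin(2x) dx = -300·(-4/21) = 400/7.
  So ∫_0^π (u')² dx = 128*π + 225*π/2 + 50*π + 0 + 0 + 400/7 = 400/7 + 581*π/2.
||u||_{H^1}^2 = (100/7 + 25*π) + (400/7 + 581*π/2) = 500/7 + 631*π/2.


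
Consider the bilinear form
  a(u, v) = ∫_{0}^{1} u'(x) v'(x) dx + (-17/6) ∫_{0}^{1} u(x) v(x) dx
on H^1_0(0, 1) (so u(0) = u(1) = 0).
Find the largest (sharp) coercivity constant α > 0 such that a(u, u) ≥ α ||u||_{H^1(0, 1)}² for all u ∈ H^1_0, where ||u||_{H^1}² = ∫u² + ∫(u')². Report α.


α = (-17/6 + π^2)/(1 + π^2)

Coercivity of a(·,·) on H^1_0(0, 1) means a(u, u) ≥ α ||u||_{H^1}² for every u ∈ H^1_0.
The interval has length L = 1, and Poincaré/coercivity depend only on L. Here a(u, u) = ∫(u')² + (-17/6)·∫u².
Here c = -17/6 < 0 with |c| < (π/L)² = π^2, so coercivity still holds. The condition a(u,u) ≥ α||u||_{H^1}² reads (1−α)∫(u')² ≥ (α−c)∫u². Any admissible α is ≤ 1 (rapidly oscillating u have ∫u²/∫(u')² → 0), and α = 1 would force 0 ≥ (1−c)∫u², impossible since c < 1; so 1−α > 0. By the sharp Poincaré inequality on H^1_0 of an interval of length L, ∫(u')² ≥ (π/L)²∫u² with equality for the first sine mode sin(π(x−x₀)/L) (x₀ the left endpoint), so the inequality holds for all u iff (1−α)(π/L)² ≥ α − c, i.e. α ≤ ((π/L)² + c)/((π/L)² + 1) = (1 + c(L/π)²)/(1 + (L/π)²). (Direct route, valid since c ≤ 0: Poincaré gives c∫u² ≥ c(L/π)²∫(u')², so a(u,u) ≥ (1 + c(L/π)²)∫(u')², while ||u||_{H^1}² ≤ (1 + (L/π)²)∫(u')²; dividing yields the same α.) With (π/L)² = π^2 and c = -17/6, the largest admissible constant is α = ((π/L)² + c)/((π/L)² + 1).
Simplifying, α = (-17/6 + π^2)/(1 + π^2).


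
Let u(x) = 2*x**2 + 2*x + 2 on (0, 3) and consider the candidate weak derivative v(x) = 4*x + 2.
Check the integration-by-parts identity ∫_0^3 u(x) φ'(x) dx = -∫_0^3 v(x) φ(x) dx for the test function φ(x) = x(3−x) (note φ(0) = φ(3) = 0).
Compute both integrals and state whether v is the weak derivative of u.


LHS = -36, RHS = -36. Yes, v = u' weakly.

u(x) = 2*x**2 + 2*x + 2, classical derivative u'(x) = 4*x + 2.
φ(x) = x(3−x), so φ'(x) = 3 - 2*x.
Note φ(0) = φ(3) = 0, so the boundary term u·φ vanishes.
LHS = ∫_0^3 u(x) φ'(x) dx = ∫_0^3 (-4*x^3 + 2*x^2 + 2*x + 6) dx. Term by term:
  ∫_0^3 -4*x^3 dx = -81;  ∫_0^3 2*x^2 dx = 18;  ∫_0^3 2*x dx = 9;
  ∫_0^3 6 dx = 18.
Sum: -81 + 18 + 9 + 18 = -36.
So LHS = -36.
∫_0^3 v(x) φ(x) dx = ∫_0^3 (-4*x^3 + 10*x^2 + 6*x) dx. Term by term:
  ∫_0^3 -4*x^3 dx = -81;  ∫_0^3 10*x^2 dx = 90;  ∫_0^3 6*x dx = 27.
Sum: -81 + 90 + 27 = 36.
So RHS = -∫_0^3 v(x) φ(x) dx = -36.
LHS = RHS, so the identity holds for this test φ.
Moreover u is smooth here and v(x) = u'(x) = 4*x + 2 pointwise, so the identity holds for every test function. Hence v is the weak derivative of u.
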